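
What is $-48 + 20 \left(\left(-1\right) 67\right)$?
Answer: $-1388$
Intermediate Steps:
$-48 + 20 \left(\left(-1\right) 67\right) = -48 + 20 \left(-67\right) = -48 - 1340 = -1388$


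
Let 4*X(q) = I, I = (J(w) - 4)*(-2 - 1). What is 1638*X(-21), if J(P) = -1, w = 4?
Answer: 12285/2 ≈ 6142.5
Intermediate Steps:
I = 15 (I = (-1 - 4)*(-2 - 1) = -5*(-3) = 15)
X(q) = 15/4 (X(q) = (¼)*15 = 15/4)
1638*X(-21) = 1638*(15/4) = 12285/2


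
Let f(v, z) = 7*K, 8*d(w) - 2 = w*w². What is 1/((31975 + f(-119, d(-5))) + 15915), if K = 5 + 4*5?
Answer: 1/48065 ≈ 2.0805e-5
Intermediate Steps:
K = 25 (K = 5 + 20 = 25)
d(w) = ¼ + w³/8 (d(w) = ¼ + (w*w²)/8 = ¼ + w³/8)
f(v, z) = 175 (f(v, z) = 7*25 = 175)
1/((31975 + f(-119, d(-5))) + 15915) = 1/((31975 + 175) + 15915) = 1/(32150 + 15915) = 1/48065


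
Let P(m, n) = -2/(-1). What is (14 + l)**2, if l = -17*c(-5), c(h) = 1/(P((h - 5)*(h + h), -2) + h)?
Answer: 3481/9 ≈ 386.78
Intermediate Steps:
P(m, n) = 2 (P(m, n) = -2*(-1) = 2)
c(h) = 1/(2 + h)
l = 17/3 (l = -17/(2 - 5) = -17/(-3) = -17*(-1/3) = 17/3 ≈ 5.6667)
(14 + l)**2 = (14 + 17/3)**2 = (59/3)**2 = 3481/9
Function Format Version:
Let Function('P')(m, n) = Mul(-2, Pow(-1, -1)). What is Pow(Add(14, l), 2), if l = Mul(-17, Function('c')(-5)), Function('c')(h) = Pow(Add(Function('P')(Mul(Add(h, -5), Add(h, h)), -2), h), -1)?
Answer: Rational(3481, 9) ≈ 386.78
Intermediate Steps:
Function('P')(m, n) = 2 (Function('P')(m, n) = Mul(-2, -1) = 2)
Function('c')(h) = Pow(Add(2, h), -1)
l = Rational(17, 3) (l = Mul(-17, Pow(Add(2, -5), -1)) = Mul(-17, Pow(-3, -1)) = Mul(-17, Rational(-1, 3)) = Rational(17, 3) ≈ 5.6667)
Pow(Add(14, l), 2) = Pow(Add(14, Rational(17, 3)), 2) = Pow(Rational(59, 3), 2) = Rational(3481, 9)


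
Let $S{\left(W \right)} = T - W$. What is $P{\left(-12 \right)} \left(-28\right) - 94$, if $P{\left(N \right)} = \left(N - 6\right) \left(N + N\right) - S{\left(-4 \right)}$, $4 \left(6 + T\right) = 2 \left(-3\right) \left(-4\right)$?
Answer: $-12078$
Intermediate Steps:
$T = 0$ ($T = -6 + \frac{2 \left(-3\right) \left(-4\right)}{4} = -6 + \frac{\left(-6\right) \left(-4\right)}{4} = -6 + \frac{1}{4} \cdot 24 = -6 + 6 = 0$)
$S{\left(W \right)} = - W$ ($S{\left(W \right)} = 0 - W = - W$)
$P{\left(N \right)} = -4 + 2 N \left(-6 + N\right)$ ($P{\left(N \right)} = \left(N - 6\right) \left(N + N\right) - \left(-1\right) \left(-4\right) = \left(-6 + N\right) 2 N - 4 = 2 N \left(-6 + N\right) - 4 = -4 + 2 N \left(-6 + N\right)$)
$P{\left(-12 \right)} \left(-28\right) - 94 = \left(-4 - -144 + 2 \left(-12\right)^{2}\right) \left(-28\right) - 94 = \left(-4 + 144 + 2 \cdot 144\right) \left(-28\right) - 94 = \left(-4 + 144 + 288\right) \left(-28\right) - 94 = 428 \left(-28\right) - 94 = -11984 - 94 = -12078$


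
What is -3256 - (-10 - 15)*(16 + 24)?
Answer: -2256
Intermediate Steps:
-3256 - (-10 - 15)*(16 + 24) = -3256 - (-25)*40 = -3256 - 1*(-1000) = -3256 + 1000 = -2256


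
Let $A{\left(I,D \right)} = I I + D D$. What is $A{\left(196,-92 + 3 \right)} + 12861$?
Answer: $59198$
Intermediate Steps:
$A{\left(I,D \right)} = D^{2} + I^{2}$ ($A{\left(I,D \right)} = I^{2} + D^{2} = D^{2} + I^{2}$)
$A{\left(196,-92 + 3 \right)} + 12861 = \left(\left(-92 + 3\right)^{2} + 196^{2}\right) + 12861 = \left(\left(-89\right)^{2} + 38416\right) + 12861 = \left(7921 + 38416\right) + 12861 = 46337 + 12861 = 59198$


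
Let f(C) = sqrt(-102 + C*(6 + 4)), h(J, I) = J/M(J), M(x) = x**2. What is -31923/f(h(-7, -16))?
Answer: 31923*I*sqrt(1267)/362 ≈ 3138.9*I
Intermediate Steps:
h(J, I) = 1/J (h(J, I) = J/(J**2) = J/J**2 = 1/J)
f(C) = sqrt(-102 + 10*C) (f(C) = sqrt(-102 + C*10) = sqrt(-102 + 10*C))
-31923/f(h(-7, -16)) = -31923/sqrt(-102 + 10/(-7)) = -31923/sqrt(-102 + 10*(-1/7)) = -31923/sqrt(-102 - 10/7) = -31923*(-I*sqrt(1267)/362) = -(-31923)*I*sqrt(1267)/362 = 31923*I*sqrt(1267)/362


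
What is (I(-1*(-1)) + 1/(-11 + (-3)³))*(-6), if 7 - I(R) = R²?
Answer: -681/19 ≈ -35.842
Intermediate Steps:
I(R) = 7 - R²
(I(-1*(-1)) + 1/(-11 + (-3)³))*(-6) = ((7 - (-1*(-1))²) + 1/(-11 + (-3)³))*(-6) = ((7 - 1*1²) + 1/(-11 - 27))*(-6) = ((7 - 1*1) + 1/(-38))*(-6) = ((7 - 1) - 1/38)*(-6) = (6 - 1/38)*(-6) = (227/38)*(-6) = -681/19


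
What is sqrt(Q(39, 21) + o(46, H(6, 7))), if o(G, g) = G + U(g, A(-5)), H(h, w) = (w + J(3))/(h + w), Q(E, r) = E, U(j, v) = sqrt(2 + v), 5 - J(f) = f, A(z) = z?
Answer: sqrt(85 + I*sqrt(3)) ≈ 9.22 + 0.09393*I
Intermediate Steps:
J(f) = 5 - f
H(h, w) = (2 + w)/(h + w) (H(h, w) = (w + (5 - 1*3))/(h + w) = (w + (5 - 3))/(h + w) = (w + 2)/(h + w) = (2 + w)/(h + w))
o(G, g) = G + I*sqrt(3) (o(G, g) = G + sqrt(2 - 5) = G + sqrt(-3) = G + I*sqrt(3))
sqrt(Q(39, 21) + o(46, H(6, 7))) = sqrt(39 + (46 + I*sqrt(3))) = sqrt(85 + I*sqrt(3))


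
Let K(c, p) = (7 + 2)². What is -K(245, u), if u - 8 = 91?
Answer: -81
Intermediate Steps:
u = 99 (u = 8 + 91 = 99)
K(c, p) = 81 (K(c, p) = 9² = 81)
-K(245, u) = -1*81 = -81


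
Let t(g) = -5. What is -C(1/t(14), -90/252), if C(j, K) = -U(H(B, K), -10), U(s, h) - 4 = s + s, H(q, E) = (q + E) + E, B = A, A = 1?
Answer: 32/7 ≈ 4.5714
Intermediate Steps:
B = 1
H(q, E) = q + 2*E (H(q, E) = (E + q) + E = q + 2*E)
U(s, h) = 4 + 2*s (U(s, h) = 4 + (s + s) = 4 + 2*s)
C(j, K) = -6 - 4*K (C(j, K) = -(4 + 2*(1 + 2*K)) = -(4 + (2 + 4*K)) = -(6 + 4*K) = -6 - 4*K)
-C(1/t(14), -90/252) = -(-6 - (-360)/252) = -(-6 - 4*(-5/14)) = -(-6 + 10/7) = -1*(-32/7) = 32/7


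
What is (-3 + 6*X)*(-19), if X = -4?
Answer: 513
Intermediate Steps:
(-3 + 6*X)*(-19) = (-3 + 6*(-4))*(-19) = (-3 - 24)*(-19) = -27*(-19) = 513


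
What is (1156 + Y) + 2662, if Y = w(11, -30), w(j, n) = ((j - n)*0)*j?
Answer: 3818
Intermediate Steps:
w(j, n) = 0 (w(j, n) = 0*j = 0)
Y = 0
(1156 + Y) + 2662 = (1156 + 0) + 2662 = 1156 + 2662 = 3818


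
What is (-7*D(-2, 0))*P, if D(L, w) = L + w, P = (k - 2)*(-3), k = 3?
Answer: -42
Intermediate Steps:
P = -3 (P = (3 - 2)*(-3) = 1*(-3) = -3)
(-7*D(-2, 0))*P = -7*(-2 + 0)*(-3) = -7*(-2)*(-3) = 14*(-3) = -42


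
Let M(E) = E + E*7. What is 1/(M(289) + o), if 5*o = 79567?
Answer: 5/91127 ≈ 5.4868e-5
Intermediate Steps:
o = 79567/5 (o = (1/5)*79567 = 79567/5 ≈ 15913.)
M(E) = 8*E (M(E) = E + 7*E = 8*E)
1/(M(289) + o) = 1/(8*289 + 79567/5) = 1/(2312 + 79567/5) = 1/(91127/5) = 5/91127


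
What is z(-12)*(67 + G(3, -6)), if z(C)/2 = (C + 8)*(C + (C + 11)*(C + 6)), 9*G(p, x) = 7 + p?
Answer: 9808/3 ≈ 3269.3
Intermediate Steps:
G(p, x) = 7/9 + p/9 (G(p, x) = (7 + p)/9 = 7/9 + p/9)
z(C) = 2*(8 + C)*(C + (6 + C)*(11 + C)) (z(C) = 2*((C + 8)*(C + (C + 11)*(C + 6))) = 2*((8 + C)*(C + (11 + C)*(6 + C))) = 2*((8 + C)*(C + (6 + C)*(11 + C))) = 2*(8 + C)*(C + (6 + C)*(11 + C)))
z(-12)*(67 + G(3, -6)) = (1056 + 2*(-12)³ + 52*(-12)² + 420*(-12))*(67 + (7/9 + (⅑)*3)) = (1056 + 2*(-1728) + 52*144 - 5040)*(67 + (7/9 + ⅓)) = (1056 - 3456 + 7488 - 5040)*(67 + 10/9) = 48*(613/9) = 9808/3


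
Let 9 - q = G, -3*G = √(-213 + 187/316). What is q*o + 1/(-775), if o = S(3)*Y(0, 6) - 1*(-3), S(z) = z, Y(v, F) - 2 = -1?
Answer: 41849/775 + I*√5302559/79 ≈ 53.999 + 29.148*I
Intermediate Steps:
Y(v, F) = 1 (Y(v, F) = 2 - 1 = 1)
G = -I*√5302559/474 (G = -√(-213 + 187/316)/3 = -I*√5302559/474 ≈ -4.8581*I)
q = 9 + I*√5302559/474 (q = 9 - (-1)*I*√5302559/474 = 9 + I*√5302559/474 ≈ 9.0 + 4.8581*I)
o = 6 (o = 3*1 - 1*(-3) = 3 + 3 = 6)
q*o + 1/(-775) = (9 + I*√5302559/474)*6 + 1/(-775) = (54 + I*√5302559/79) - 1/775 = 41849/775 + I*√5302559/79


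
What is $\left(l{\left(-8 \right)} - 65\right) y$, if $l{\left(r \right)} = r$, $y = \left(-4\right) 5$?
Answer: $1460$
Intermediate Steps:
$y = -20$
$\left(l{\left(-8 \right)} - 65\right) y = \left(-8 - 65\right) \left(-20\right) = \left(-73\right) \left(-20\right) = 1460$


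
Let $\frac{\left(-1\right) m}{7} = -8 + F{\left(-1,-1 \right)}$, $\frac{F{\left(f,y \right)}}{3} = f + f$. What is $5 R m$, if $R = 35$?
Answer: $17150$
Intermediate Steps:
$F{\left(f,y \right)} = 6 f$ ($F{\left(f,y \right)} = 3 \left(f + f\right) = 3 \cdot 2 f = 6 f$)
$m = 98$ ($m = - 7 \left(-8 + 6 \left(-1\right)\right) = - 7 \left(-8 - 6\right) = \left(-7\right) \left(-14\right) = 98$)
$5 R m = 5 \cdot 35 \cdot 98 = 175 \cdot 98 = 17150$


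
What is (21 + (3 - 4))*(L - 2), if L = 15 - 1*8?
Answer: 100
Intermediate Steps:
L = 7 (L = 15 - 8 = 7)
(21 + (3 - 4))*(L - 2) = (21 + (3 - 4))*(7 - 2) = (21 - 1)*5 = 20*5 = 100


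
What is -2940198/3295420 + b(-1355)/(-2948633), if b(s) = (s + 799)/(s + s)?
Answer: -1174726128697433/1316651353796530 ≈ -0.89221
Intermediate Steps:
b(s) = (799 + s)/(2*s) (b(s) = (799 + s)/((2*s)) = (799 + s)*(1/(2*s)) = (799 + s)/(2*s))
-2940198/3295420 + b(-1355)/(-2948633) = -2940198/3295420 + ((1/2)*(799 - 1355)/(-1355))/(-2948633) = -2940198*1/3295420 + ((1/2)*(-1/1355)*(-556))*(-1/2948633) = -1470099/1647710 + (278/1355)*(-1/2948633) = -1470099/1647710 - 278/3995397715 = -1174726128697433/1316651353796530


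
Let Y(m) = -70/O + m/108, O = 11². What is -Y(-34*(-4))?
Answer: -2224/3267 ≈ -0.68075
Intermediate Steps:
O = 121
Y(m) = -70/121 + m/108
-Y(-34*(-4)) = -(-70/121 + (-34*(-4))/108) = -(-70/121 + (1/108)*136) = -(-70/121 + 34/27) = -1*2224/3267 = -2224/3267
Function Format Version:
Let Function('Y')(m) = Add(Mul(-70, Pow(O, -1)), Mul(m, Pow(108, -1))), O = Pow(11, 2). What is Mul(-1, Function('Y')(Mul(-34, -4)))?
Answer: Rational(-2224, 3267) ≈ -0.68075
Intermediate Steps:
O = 121
Function('Y')(m) = Add(Rational(-70, 121), Mul(Rational(1, 108), m)) (Function('Y')(m) = Add(Mul(-70, Pow(121, -1)), Mul(m, Pow(108, -1))) = Add(Mul(-70, Rational(1, 121)), Mul(m, Rational(1, 108))) = Add(Rational(-70, 121), Mul(Rational(1, 108), m)))
Mul(-1, Function('Y')(Mul(-34, -4))) = Mul(-1, Add(Rational(-70, 121), Mul(Rational(1, 108), Mul(-34, -4)))) = Mul(-1, Add(Rational(-70, 121), Mul(Rational(1, 108), 136))) = Mul(-1, Add(Rational(-70, 121), Rational(34, 27))) = Mul(-1, Rational(2224, 3267)) = Rational(-2224, 3267)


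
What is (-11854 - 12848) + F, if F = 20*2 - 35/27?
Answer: -665909/27 ≈ -24663.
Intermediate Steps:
F = 1045/27 (F = 40 - 35*1/27 = 40 - 35/27 = 1045/27 ≈ 38.704)
(-11854 - 12848) + F = (-11854 - 12848) + 1045/27 = -24702 + 1045/27 = -665909/27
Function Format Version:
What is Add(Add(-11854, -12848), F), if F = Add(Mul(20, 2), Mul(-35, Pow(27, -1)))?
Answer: Rational(-665909, 27) ≈ -24663.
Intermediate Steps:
F = Rational(1045, 27) (F = Add(40, Mul(-35, Rational(1, 27))) = Add(40, Rational(-35, 27)) = Rational(1045, 27) ≈ 38.704)
Add(Add(-11854, -12848), F) = Add(Add(-11854, -12848), Rational(1045, 27)) = Add(-24702, Rational(1045, 27)) = Rational(-665909, 27)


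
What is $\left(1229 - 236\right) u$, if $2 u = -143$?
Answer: $- \frac{141999}{2} \approx -71000.0$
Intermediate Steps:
$u = - \frac{143}{2}$ ($u = \frac{1}{2} \left(-143\right) = - \frac{143}{2} \approx -71.5$)
$\left(1229 - 236\right) u = \left(1229 - 236\right) \left(- \frac{143}{2}\right) = 993 \left(- \frac{143}{2}\right) = - \frac{141999}{2}$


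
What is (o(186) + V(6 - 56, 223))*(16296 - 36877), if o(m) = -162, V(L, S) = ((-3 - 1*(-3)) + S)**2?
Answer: -1020138427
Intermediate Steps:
V(L, S) = S**2 (V(L, S) = ((-3 + 3) + S)**2 = (0 + S)**2 = S**2)
(o(186) + V(6 - 56, 223))*(16296 - 36877) = (-162 + 223**2)*(16296 - 36877) = (-162 + 49729)*(-20581) = 49567*(-20581) = -1020138427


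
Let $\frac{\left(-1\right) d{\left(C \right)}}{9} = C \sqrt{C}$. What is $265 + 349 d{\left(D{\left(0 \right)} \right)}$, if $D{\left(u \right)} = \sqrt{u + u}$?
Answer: $265$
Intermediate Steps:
$D{\left(u \right)} = \sqrt{2} \sqrt{u}$ ($D{\left(u \right)} = \sqrt{2 u} = \sqrt{2} \sqrt{u}$)
$d{\left(C \right)} = - 9 C^{\frac{3}{2}}$ ($d{\left(C \right)} = - 9 C \sqrt{C} = - 9 C^{\frac{3}{2}}$)
$265 + 349 d{\left(D{\left(0 \right)} \right)} = 265 + 349 \left(- 9 \left(\sqrt{2} \sqrt{0}\right)^{\frac{3}{2}}\right) = 265 + 349 \left(- 9 \left(\sqrt{2} \cdot 0\right)^{\frac{3}{2}}\right) = 265 + 349 \left(- 9 \cdot 0^{\frac{3}{2}}\right) = 265 + 349 \left(\left(-9\right) 0\right) = 265 + 349 \cdot 0 = 265 + 0 = 265$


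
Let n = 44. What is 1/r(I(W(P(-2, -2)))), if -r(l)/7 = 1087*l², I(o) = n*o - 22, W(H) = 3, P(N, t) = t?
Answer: -1/92068900 ≈ -1.0861e-8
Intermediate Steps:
I(o) = -22 + 44*o (I(o) = 44*o - 22 = -22 + 44*o)
r(l) = -7609*l²
1/r(I(W(P(-2, -2)))) = 1/(-7609*(-22 + 44*3)²) = 1/(-7609*(-22 + 132)²) = 1/(-7609*110²) = 1/(-7609*12100) = 1/(-92068900) = -1/92068900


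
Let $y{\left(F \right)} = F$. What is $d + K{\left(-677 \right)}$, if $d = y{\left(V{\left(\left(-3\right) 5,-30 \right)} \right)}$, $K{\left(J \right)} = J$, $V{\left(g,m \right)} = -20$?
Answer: $-697$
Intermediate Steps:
$d = -20$
$d + K{\left(-677 \right)} = -20 - 677 = -697$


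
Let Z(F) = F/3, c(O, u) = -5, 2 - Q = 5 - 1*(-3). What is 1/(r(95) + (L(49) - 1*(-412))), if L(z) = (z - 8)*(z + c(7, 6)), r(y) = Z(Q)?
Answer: 1/2214 ≈ 0.00045167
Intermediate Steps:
Q = -6 (Q = 2 - (5 - 1*(-3)) = 2 - (5 + 3) = 2 - 1*8 = 2 - 8 = -6)
Z(F) = F/3 (Z(F) = F*(1/3) = F/3)
r(y) = -2 (r(y) = (1/3)*(-6) = -2)
L(z) = (-8 + z)*(-5 + z) (L(z) = (z - 8)*(z - 5) = (-8 + z)*(-5 + z))
1/(r(95) + (L(49) - 1*(-412))) = 1/(-2 + ((40 + 49**2 - 13*49) - 1*(-412))) = 1/(-2 + ((40 + 2401 - 637) + 412)) = 1/(-2 + (1804 + 412)) = 1/(-2 + 2216) = 1/2214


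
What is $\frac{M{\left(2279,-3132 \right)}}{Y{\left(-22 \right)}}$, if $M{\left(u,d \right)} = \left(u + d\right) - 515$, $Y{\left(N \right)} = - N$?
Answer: $- \frac{684}{11} \approx -62.182$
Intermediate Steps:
$M{\left(u,d \right)} = -515 + d + u$ ($M{\left(u,d \right)} = \left(d + u\right) - 515 = -515 + d + u$)
$\frac{M{\left(2279,-3132 \right)}}{Y{\left(-22 \right)}} = \frac{-515 - 3132 + 2279}{\left(-1\right) \left(-22\right)} = - \frac{1368}{22} = \left(-1368\right) \frac{1}{22} = - \frac{684}{11}$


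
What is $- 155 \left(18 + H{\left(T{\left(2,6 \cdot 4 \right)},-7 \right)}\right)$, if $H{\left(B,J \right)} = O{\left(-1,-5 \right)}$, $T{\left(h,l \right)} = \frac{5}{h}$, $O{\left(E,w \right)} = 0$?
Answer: $-2790$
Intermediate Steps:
$H{\left(B,J \right)} = 0$
$- 155 \left(18 + H{\left(T{\left(2,6 \cdot 4 \right)},-7 \right)}\right) = - 155 \left(18 + 0\right) = \left(-155\right) 18 = -2790$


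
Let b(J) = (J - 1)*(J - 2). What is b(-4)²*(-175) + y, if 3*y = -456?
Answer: -157652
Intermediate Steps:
y = -152 (y = (⅓)*(-456) = -152)
b(J) = (-1 + J)*(-2 + J)
b(-4)²*(-175) + y = (2 + (-4)² - 3*(-4))²*(-175) - 152 = (2 + 16 + 12)²*(-175) - 152 = 30²*(-175) - 152 = 900*(-175) - 152 = -157500 - 152 = -157652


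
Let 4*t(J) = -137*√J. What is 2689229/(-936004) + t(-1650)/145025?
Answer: -2689229/936004 - 137*I*√66/116020 ≈ -2.8731 - 0.0095931*I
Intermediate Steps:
t(J) = -137*√J/4 (t(J) = (-137*√J)/4 = -137*√J/4)
2689229/(-936004) + t(-1650)/145025 = 2689229/(-936004) - 685*I*√66/4/145025 = 2689229*(-1/936004) - 685*I*√66/4*(1/145025) = -2689229/936004 - 685*I*√66/4*(1/145025) = -2689229/936004 - 137*I*√66/116020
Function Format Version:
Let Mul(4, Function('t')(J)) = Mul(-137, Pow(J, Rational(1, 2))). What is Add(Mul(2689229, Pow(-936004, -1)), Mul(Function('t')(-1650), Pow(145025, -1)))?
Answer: Add(Rational(-2689229, 936004), Mul(Rational(-137, 116020), I, Pow(66, Rational(1, 2)))) ≈ Add(-2.8731, Mul(-0.0095931, I))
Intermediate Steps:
Function('t')(J) = Mul(Rational(-137, 4), Pow(J, Rational(1, 2))) (Function('t')(J) = Mul(Rational(1, 4), Mul(-137, Pow(J, Rational(1, 2)))) = Mul(Rational(-137, 4), Pow(J, Rational(1, 2))))
Add(Mul(2689229, Pow(-936004, -1)), Mul(Function('t')(-1650), Pow(145025, -1))) = Add(Mul(2689229, Pow(-936004, -1)), Mul(Mul(Rational(-137, 4), Pow(-1650, Rational(1, 2))), Pow(145025, -1))) = Add(Mul(2689229, Rational(-1, 936004)), Mul(Mul(Rational(-137, 4), Mul(5, I, Pow(66, Rational(1, 2)))), Rational(1, 145025))) = Add(Rational(-2689229, 936004), Mul(Mul(Rational(-685, 4), I, Pow(66, Rational(1, 2))), Rational(1, 145025))) = Add(Rational(-2689229, 936004), Mul(Rational(-137, 116020), I, Pow(66, Rational(1, 2))))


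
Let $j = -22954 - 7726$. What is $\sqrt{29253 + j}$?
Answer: $i \sqrt{1427} \approx 37.776 i$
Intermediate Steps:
$j = -30680$
$\sqrt{29253 + j} = \sqrt{29253 - 30680} = \sqrt{-1427} = i \sqrt{1427}$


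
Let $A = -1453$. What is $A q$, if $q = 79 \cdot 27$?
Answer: $-3099249$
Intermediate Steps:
$q = 2133$
$A q = \left(-1453\right) 2133 = -3099249$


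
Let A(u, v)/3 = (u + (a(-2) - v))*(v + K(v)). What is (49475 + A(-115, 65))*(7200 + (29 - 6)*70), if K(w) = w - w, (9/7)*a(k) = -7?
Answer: 351871400/3 ≈ 1.1729e+8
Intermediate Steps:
a(k) = -49/9 (a(k) = (7/9)*(-7) = -49/9)
K(w) = 0
A(u, v) = 3*v*(-49/9 + u - v) (A(u, v) = 3*((u + (-49/9 - v))*(v + 0)) = 3*((-49/9 + u - v)*v) = 3*(v*(-49/9 + u - v)) = 3*v*(-49/9 + u - v))
(49475 + A(-115, 65))*(7200 + (29 - 6)*70) = (49475 + (1/3)*65*(-49 - 9*65 + 9*(-115)))*(7200 + (29 - 6)*70) = (49475 + (1/3)*65*(-49 - 585 - 1035))*(7200 + 23*70) = (49475 + (1/3)*65*(-1669))*(7200 + 1610) = (49475 - 108485/3)*8810 = (39940/3)*8810 = 351871400/3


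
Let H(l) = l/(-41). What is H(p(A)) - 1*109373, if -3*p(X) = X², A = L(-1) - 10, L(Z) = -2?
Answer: -4484245/41 ≈ -1.0937e+5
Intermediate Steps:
A = -12 (A = -2 - 10 = -12)
p(X) = -X²/3
H(l) = -l/41 (H(l) = l*(-1/41) = -l/41)
H(p(A)) - 1*109373 = -(-1)*(-12)²/123 - 1*109373 = -(-1)*144/123 - 109373 = -1/41*(-48) - 109373 = 48/41 - 109373 = -4484245/41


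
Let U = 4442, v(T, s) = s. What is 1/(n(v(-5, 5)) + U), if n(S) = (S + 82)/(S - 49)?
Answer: 44/195361 ≈ 0.00022522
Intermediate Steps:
n(S) = (82 + S)/(-49 + S)
1/(n(v(-5, 5)) + U) = 1/((82 + 5)/(-49 + 5) + 4442) = 1/(87/(-44) + 4442) = 1/(-1/44*87 + 4442) = 1/(-87/44 + 4442) = 1/(195361/44) = 44/195361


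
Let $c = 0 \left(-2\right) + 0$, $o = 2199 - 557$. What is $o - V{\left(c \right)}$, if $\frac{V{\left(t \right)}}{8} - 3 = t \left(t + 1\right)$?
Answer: $1618$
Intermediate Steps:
$o = 1642$
$c = 0$ ($c = 0 + 0 = 0$)
$V{\left(t \right)} = 24 + 8 t \left(1 + t\right)$ ($V{\left(t \right)} = 24 + 8 t \left(t + 1\right) = 24 + 8 t \left(1 + t\right)$)
$o - V{\left(c \right)} = 1642 - \left(24 + 8 \cdot 0 + 8 \cdot 0^{2}\right) = 1642 - \left(24 + 0 + 8 \cdot 0\right) = 1642 - \left(24 + 0 + 0\right) = 1642 - 24 = 1618$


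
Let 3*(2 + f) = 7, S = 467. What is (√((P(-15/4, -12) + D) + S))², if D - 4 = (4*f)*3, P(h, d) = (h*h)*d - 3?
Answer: 1213/4 ≈ 303.25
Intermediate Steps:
P(h, d) = -3 + d*h² (P(h, d) = h²*d - 3 = d*h² - 3 = -3 + d*h²)
f = ⅓ (f = -2 + (⅓)*7 = -2 + 7/3 = ⅓ ≈ 0.33333)
D = 8 (D = 4 + (4*(⅓))*3 = 4 + (4/3)*3 = 4 + 4 = 8)
(√((P(-15/4, -12) + D) + S))² = (√(((-3 - 12*(-15/4)²) + 8) + 467))² = (√(((-3 - 12*225/16) + 8) + 467))² = (√(((-3 - 675/4) + 8) + 467))² = (√((-687/4 + 8) + 467))² = (√(-655/4 + 467))² = (√(1213/4))² = (√1213/2)² = 1213/4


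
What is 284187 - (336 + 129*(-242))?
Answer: 315069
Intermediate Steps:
284187 - (336 + 129*(-242)) = 284187 - (336 - 31218) = 284187 - 1*(-30882) = 284187 + 30882 = 315069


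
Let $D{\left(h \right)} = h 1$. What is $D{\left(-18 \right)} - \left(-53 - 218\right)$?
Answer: $253$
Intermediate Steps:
$D{\left(h \right)} = h$
$D{\left(-18 \right)} - \left(-53 - 218\right) = -18 - \left(-53 - 218\right) = -18 - -271 = -18 + 271 = 253$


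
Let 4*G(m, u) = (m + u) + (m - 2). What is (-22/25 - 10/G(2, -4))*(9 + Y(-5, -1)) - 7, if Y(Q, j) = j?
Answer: 3649/25 ≈ 145.96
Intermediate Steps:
G(m, u) = -½ + m/2 + u/4 (G(m, u) = ((m + u) + (m - 2))/4 = ((m + u) + (-2 + m))/4 = (-2 + u + 2*m)/4 = -½ + m/2 + u/4)
(-22/25 - 10/G(2, -4))*(9 + Y(-5, -1)) - 7 = (-22/25 - 10/(-½ + (½)*2 + (¼)*(-4)))*(9 - 1) - 7 = (-22*1/25 - 10/(-½ + 1 - 1))*8 - 7 = (-22/25 - 10/(-½))*8 - 7 = (-22/25 - 10*(-2))*8 - 7 = (-22/25 + 20)*8 - 7 = (478/25)*8 - 7 = 3824/25 - 7 = 3649/25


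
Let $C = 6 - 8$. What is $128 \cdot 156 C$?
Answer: $-39936$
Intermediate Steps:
$C = -2$
$128 \cdot 156 C = 128 \cdot 156 \left(-2\right) = 19968 \left(-2\right) = -39936$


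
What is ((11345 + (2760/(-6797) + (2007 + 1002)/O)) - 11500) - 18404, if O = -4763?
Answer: -600864724102/32374111 ≈ -18560.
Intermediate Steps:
((11345 + (2760/(-6797) + (2007 + 1002)/O)) - 11500) - 18404 = ((11345 + (2760/(-6797) + (2007 + 1002)/(-4763))) - 11500) - 18404 = ((11345 + (2760*(-1/6797) + 3009*(-1/4763))) - 11500) - 18404 = ((11345 + (-2760/6797 - 3009/4763)) - 11500) - 18404 = ((11345 - 33598053/32374111) - 11500) - 18404 = (367250691242/32374111 - 11500) - 18404 = -5051585258/32374111 - 18404 = -600864724102/32374111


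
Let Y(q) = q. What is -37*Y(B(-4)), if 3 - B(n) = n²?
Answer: 481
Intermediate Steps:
B(n) = 3 - n²
-37*Y(B(-4)) = -37*(3 - 1*(-4)²) = -37*(3 - 1*16) = -37*(3 - 16) = -37*(-13) = 481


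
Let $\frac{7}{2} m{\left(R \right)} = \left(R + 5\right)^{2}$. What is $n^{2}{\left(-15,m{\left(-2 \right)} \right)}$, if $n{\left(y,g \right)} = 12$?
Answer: $144$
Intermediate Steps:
$m{\left(R \right)} = \frac{2 \left(5 + R\right)^{2}}{7}$ ($m{\left(R \right)} = \frac{2 \left(R + 5\right)^{2}}{7} = \frac{2 \left(5 + R\right)^{2}}{7}$)
$n^{2}{\left(-15,m{\left(-2 \right)} \right)} = 12^{2} = 144$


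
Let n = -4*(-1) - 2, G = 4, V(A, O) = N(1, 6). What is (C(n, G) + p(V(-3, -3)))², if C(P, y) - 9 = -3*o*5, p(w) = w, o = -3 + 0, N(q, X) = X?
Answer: 3600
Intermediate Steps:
V(A, O) = 6
o = -3
n = 2 (n = 4 - 2 = 2)
C(P, y) = 54 (C(P, y) = 9 - 3*(-3)*5 = 9 + 9*5 = 9 + 45 = 54)
(C(n, G) + p(V(-3, -3)))² = (54 + 6)² = 60² = 3600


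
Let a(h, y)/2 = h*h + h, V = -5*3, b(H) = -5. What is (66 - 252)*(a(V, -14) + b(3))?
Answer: -77190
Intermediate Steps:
V = -15
a(h, y) = 2*h + 2*h**2 (a(h, y) = 2*(h*h + h) = 2*(h**2 + h) = 2*(h + h**2) = 2*h + 2*h**2)
(66 - 252)*(a(V, -14) + b(3)) = (66 - 252)*(2*(-15)*(1 - 15) - 5) = -186*(2*(-15)*(-14) - 5) = -186*(420 - 5) = -186*415 = -77190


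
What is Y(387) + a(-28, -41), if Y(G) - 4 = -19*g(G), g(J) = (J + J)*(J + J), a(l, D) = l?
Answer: -11382468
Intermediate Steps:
g(J) = 4*J² (g(J) = (2*J)*(2*J) = 4*J²)
Y(G) = 4 - 76*G²
Y(387) + a(-28, -41) = (4 - 76*387²) - 28 = (4 - 76*149769) - 28 = (4 - 11382444) - 28 = -11382440 - 28 = -11382468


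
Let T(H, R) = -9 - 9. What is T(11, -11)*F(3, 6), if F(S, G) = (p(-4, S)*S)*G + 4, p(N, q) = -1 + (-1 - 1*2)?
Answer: 1224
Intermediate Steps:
T(H, R) = -18
p(N, q) = -4 (p(N, q) = -1 + (-1 - 2) = -1 - 3 = -4)
F(S, G) = 4 - 4*G*S (F(S, G) = (-4*S)*G + 4 = -4*G*S + 4 = 4 - 4*G*S)
T(11, -11)*F(3, 6) = -18*(4 - 4*6*3) = -18*(4 - 72) = -18*(-68) = 1224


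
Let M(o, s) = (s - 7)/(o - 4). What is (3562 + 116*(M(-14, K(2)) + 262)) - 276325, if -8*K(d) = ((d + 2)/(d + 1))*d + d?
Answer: -13085395/54 ≈ -2.4232e+5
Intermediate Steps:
K(d) = -d/8 - d*(2 + d)/(8*(1 + d)) (K(d) = -(((d + 2)/(d + 1))*d + d)/8 = -(((2 + d)/(1 + d))*d + d)/8 = -(d*(2 + d)/(1 + d) + d)/8 = -(d + d*(2 + d)/(1 + d))/8 = -d/8 - d*(2 + d)/(8*(1 + d)))
M(o, s) = (-7 + s)/(-4 + o)
(3562 + 116*(M(-14, K(2)) + 262)) - 276325 = (3562 + 116*((-7 - 1*2*(3 + 2*2)/(8 + 8*2))/(-4 - 14) + 262)) - 276325 = (3562 + 116*((-7 - 1*2*(3 + 4)/(8 + 16))/(-18) + 262)) - 276325 = (3562 + 116*(-(-7 - 1*2*7/24)/18 + 262)) - 276325 = (3562 + 116*(-(-7 - 1*2*1/24*7)/18 + 262)) - 276325 = (3562 + 116*(-(-7 - 7/12)/18 + 262)) - 276325 = (3562 + 116*(-1/18*(-91/12) + 262)) - 276325 = (3562 + 116*(91/216 + 262)) - 276325 = (3562 + 116*(56683/216)) - 276325 = (3562 + 1643807/54) - 276325 = 1836155/54 - 276325 = -13085395/54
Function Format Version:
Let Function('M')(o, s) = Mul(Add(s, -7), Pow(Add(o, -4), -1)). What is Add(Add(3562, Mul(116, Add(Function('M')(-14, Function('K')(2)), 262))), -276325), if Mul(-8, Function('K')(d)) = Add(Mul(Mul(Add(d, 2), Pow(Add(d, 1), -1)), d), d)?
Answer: Rational(-13085395, 54) ≈ -2.4232e+5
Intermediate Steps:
Function('K')(d) = Add(Mul(Rational(-1, 8), d), Mul(Rational(-1, 8), d, Pow(Add(1, d), -1), Add(2, d))) (Function('K')(d) = Mul(Rational(-1, 8), Add(Mul(Mul(Add(d, 2), Pow(Add(d, 1), -1)), d), d)) = Mul(Rational(-1, 8), Add(Mul(Mul(Add(2, d), Pow(Add(1, d), -1)), d), d)) = Mul(Rational(-1, 8), Add(Mul(Mul(Pow(Add(1, d), -1), Add(2, d)), d), d)) = Mul(Rational(-1, 8), Add(Mul(d, Pow(Add(1, d), -1), Add(2, d)), d)) = Mul(Rational(-1, 8), Add(d, Mul(d, Pow(Add(1, d), -1), Add(2, d)))) = Add(Mul(Rational(-1, 8), d), Mul(Rational(-1, 8), d, Pow(Add(1, d), -1), Add(2, d))))
Function('M')(o, s) = Mul(Pow(Add(-4, o), -1), Add(-7, s)) (Function('M')(o, s) = Mul(Add(-7, s), Pow(Add(-4, o), -1)) = Mul(Pow(Add(-4, o), -1), Add(-7, s)))
Add(Add(3562, Mul(116, Add(Function('M')(-14, Function('K')(2)), 262))), -276325) = Add(Add(3562, Mul(116, Add(Mul(Pow(Add(-4, -14), -1), Add(-7, Mul(-1, 2, Pow(Add(8, Mul(8, 2)), -1), Add(3, Mul(2, 2))))), 262))), -276325) = Add(Add(3562, Mul(116, Add(Mul(Pow(-18, -1), Add(-7, Mul(-1, 2, Pow(Add(8, 16), -1), Add(3, 4)))), 262))), -276325) = Add(Add(3562, Mul(116, Add(Mul(Rational(-1, 18), Add(-7, Mul(-1, 2, Pow(24, -1), 7))), 262))), -276325) = Add(Add(3562, Mul(116, Add(Mul(Rational(-1, 18), Add(-7, Mul(-1, 2, Rational(1, 24), 7))), 262))), -276325) = Add(Add(3562, Mul(116, Add(Mul(Rational(-1, 18), Add(-7, Rational(-7, 12))), 262))), -276325) = Add(Add(3562, Mul(116, Add(Mul(Rational(-1, 18), Rational(-91, 12)), 262))), -276325) = Add(Add(3562, Mul(116, Add(Rational(91, 216), 262))), -276325) = Add(Add(3562, Mul(116, Rational(56683, 216))), -276325) = Add(Add(3562, Rational(1643807, 54)), -276325) = Add(Rational(1836155, 54), -276325) = Rational(-13085395, 54)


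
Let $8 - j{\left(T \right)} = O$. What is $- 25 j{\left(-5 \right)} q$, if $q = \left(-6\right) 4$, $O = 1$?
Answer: $4200$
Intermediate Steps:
$j{\left(T \right)} = 7$ ($j{\left(T \right)} = 8 - 1 = 7$)
$q = -24$
$- 25 j{\left(-5 \right)} q = \left(-25\right) 7 \left(-24\right) = \left(-175\right) \left(-24\right) = 4200$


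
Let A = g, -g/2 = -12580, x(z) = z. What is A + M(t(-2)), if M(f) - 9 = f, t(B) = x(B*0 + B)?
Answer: 25167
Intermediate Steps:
t(B) = B (t(B) = B*0 + B = 0 + B = B)
g = 25160 (g = -2*(-12580) = 25160)
M(f) = 9 + f
A = 25160
A + M(t(-2)) = 25160 + (9 - 2) = 25160 + 7 = 25167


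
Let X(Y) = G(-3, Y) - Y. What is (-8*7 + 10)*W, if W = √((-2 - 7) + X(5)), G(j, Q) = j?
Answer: -46*I*√17 ≈ -189.66*I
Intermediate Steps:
X(Y) = -3 - Y
W = I*√17 (W = √((-2 - 7) + (-3 - 1*5)) = √(-9 + (-3 - 5)) = √(-9 - 8) = √(-17) = I*√17 ≈ 4.1231*I)
(-8*7 + 10)*W = (-8*7 + 10)*(I*√17) = (-56 + 10)*(I*√17) = -46*I*√17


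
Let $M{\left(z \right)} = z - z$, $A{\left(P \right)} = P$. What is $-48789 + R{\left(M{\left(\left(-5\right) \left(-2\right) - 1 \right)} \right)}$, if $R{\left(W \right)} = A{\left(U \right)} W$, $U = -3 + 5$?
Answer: $-48789$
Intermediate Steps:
$U = 2$
$M{\left(z \right)} = 0$
$R{\left(W \right)} = 2 W$
$-48789 + R{\left(M{\left(\left(-5\right) \left(-2\right) - 1 \right)} \right)} = -48789 + 2 \cdot 0 = -48789 + 0 = -48789$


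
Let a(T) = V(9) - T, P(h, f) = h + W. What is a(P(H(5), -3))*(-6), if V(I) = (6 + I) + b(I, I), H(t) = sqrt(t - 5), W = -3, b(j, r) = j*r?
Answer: -594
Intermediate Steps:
H(t) = sqrt(-5 + t)
V(I) = 6 + I + I**2 (V(I) = (6 + I) + I*I = (6 + I) + I**2 = 6 + I + I**2)
P(h, f) = -3 + h (P(h, f) = h - 3 = -3 + h)
a(T) = 96 - T (a(T) = (6 + 9 + 9**2) - T = (6 + 9 + 81) - T = 96 - T)
a(P(H(5), -3))*(-6) = (96 - (-3 + sqrt(-5 + 5)))*(-6) = (96 - (-3 + sqrt(0)))*(-6) = (96 - (-3 + 0))*(-6) = (96 - 1*(-3))*(-6) = (96 + 3)*(-6) = 99*(-6) = -594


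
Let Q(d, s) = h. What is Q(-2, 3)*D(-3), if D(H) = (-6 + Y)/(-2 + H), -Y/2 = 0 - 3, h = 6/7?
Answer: 0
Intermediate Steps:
h = 6/7 (h = 6*(1/7) = 6/7 ≈ 0.85714)
Q(d, s) = 6/7
Y = 6 (Y = -2*(0 - 3) = -2*(-3) = 6)
D(H) = 0 (D(H) = (-6 + 6)/(-2 + H) = 0/(-2 + H) = 0)
Q(-2, 3)*D(-3) = (6/7)*0 = 0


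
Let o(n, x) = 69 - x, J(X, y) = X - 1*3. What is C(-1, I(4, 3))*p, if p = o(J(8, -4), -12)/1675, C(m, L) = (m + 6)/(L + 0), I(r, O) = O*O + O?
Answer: 27/1340 ≈ 0.020149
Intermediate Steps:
J(X, y) = -3 + X (J(X, y) = X - 3 = -3 + X)
I(r, O) = O + O² (I(r, O) = O² + O = O + O²)
C(m, L) = (6 + m)/L
p = 81/1675 (p = (69 - 1*(-12))/1675 = (69 + 12)*(1/1675) = 81*(1/1675) = 81/1675 ≈ 0.048358)
C(-1, I(4, 3))*p = ((6 - 1)/((3*(1 + 3))))*(81/1675) = (5/(3*4))*(81/1675) = (5/12)*(81/1675) = 27/1340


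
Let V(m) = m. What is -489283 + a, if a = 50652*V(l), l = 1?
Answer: -438631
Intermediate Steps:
a = 50652 (a = 50652*1 = 50652)
-489283 + a = -489283 + 50652 = -438631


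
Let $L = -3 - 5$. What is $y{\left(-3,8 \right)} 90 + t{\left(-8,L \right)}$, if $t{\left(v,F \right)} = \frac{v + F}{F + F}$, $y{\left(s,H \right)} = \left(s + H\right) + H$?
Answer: $1171$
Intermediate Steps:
$L = -8$ ($L = -3 - 5 = -8$)
$y{\left(s,H \right)} = s + 2 H$ ($y{\left(s,H \right)} = \left(H + s\right) + H = s + 2 H$)
$t{\left(v,F \right)} = \frac{F + v}{2 F}$
$y{\left(-3,8 \right)} 90 + t{\left(-8,L \right)} = \left(-3 + 2 \cdot 8\right) 90 + \frac{-8 - 8}{2 \left(-8\right)} = \left(-3 + 16\right) 90 + \frac{1}{2} \left(- \frac{1}{8}\right) \left(-16\right) = 13 \cdot 90 + 1 = 1170 + 1 = 1171$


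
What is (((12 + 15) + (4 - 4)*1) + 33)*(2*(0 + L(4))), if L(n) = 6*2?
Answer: 1440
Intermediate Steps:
L(n) = 12
(((12 + 15) + (4 - 4)*1) + 33)*(2*(0 + L(4))) = (((12 + 15) + (4 - 4)*1) + 33)*(2*(0 + 12)) = ((27 + 0*1) + 33)*(2*12) = ((27 + 0) + 33)*24 = (27 + 33)*24 = 60*24 = 1440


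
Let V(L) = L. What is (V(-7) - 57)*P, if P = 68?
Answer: -4352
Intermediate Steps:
(V(-7) - 57)*P = (-7 - 57)*68 = -64*68 = -4352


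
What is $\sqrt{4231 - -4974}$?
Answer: $\sqrt{9205} \approx 95.943$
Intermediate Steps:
$\sqrt{4231 - -4974} = \sqrt{4231 + 4974} = \sqrt{9205}$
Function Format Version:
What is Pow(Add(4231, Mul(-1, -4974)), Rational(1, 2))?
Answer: Pow(9205, Rational(1, 2)) ≈ 95.943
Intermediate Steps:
Pow(Add(4231, Mul(-1, -4974)), Rational(1, 2)) = Pow(Add(4231, 4974), Rational(1, 2)) = Pow(9205, Rational(1, 2))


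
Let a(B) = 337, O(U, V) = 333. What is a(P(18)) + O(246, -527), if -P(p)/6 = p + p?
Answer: 670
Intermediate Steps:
P(p) = -12*p (P(p) = -6*(p + p) = -12*p)
a(P(18)) + O(246, -527) = 337 + 333 = 670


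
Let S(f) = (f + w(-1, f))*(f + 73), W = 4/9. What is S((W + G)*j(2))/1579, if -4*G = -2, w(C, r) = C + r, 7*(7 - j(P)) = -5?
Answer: 53390/77371 ≈ 0.69005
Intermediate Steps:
j(P) = 54/7 (j(P) = 7 - ⅐*(-5) = 7 + 5/7 = 54/7)
W = 4/9 (W = 4*(⅑) = 4/9 ≈ 0.44444)
G = ½ (G = -¼*(-2) = ½ ≈ 0.50000)
S(f) = (-1 + 2*f)*(73 + f) (S(f) = (f + (-1 + f))*(f + 73) = (-1 + 2*f)*(73 + f))
S((W + G)*j(2))/1579 = (-73 + 2*((4/9 + ½)*(54/7))² + 145*((4/9 + ½)*(54/7)))/1579 = (-73 + 2*((17/18)*(54/7))² + 145*((17/18)*(54/7)))*(1/1579) = (-73 + 2*(51/7)² + 145*(51/7))*(1/1579) = (-73 + 2*(2601/49) + 7395/7)*(1/1579) = (-73 + 5202/49 + 7395/7)*(1/1579) = (53390/49)*(1/1579) = 53390/77371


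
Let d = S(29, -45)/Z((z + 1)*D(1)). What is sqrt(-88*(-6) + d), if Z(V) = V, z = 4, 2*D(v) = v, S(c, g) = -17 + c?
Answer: 6*sqrt(370)/5 ≈ 23.082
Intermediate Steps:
D(v) = v/2
d = 24/5 (d = (-17 + 29)/(((4 + 1)*((1/2)*1))) = 12/((5*(1/2))) = 12/(5/2) = 12*(2/5) = 24/5 ≈ 4.8000)
sqrt(-88*(-6) + d) = sqrt(-88*(-6) + 24/5) = sqrt(528 + 24/5) = sqrt(2664/5) = 6*sqrt(370)/5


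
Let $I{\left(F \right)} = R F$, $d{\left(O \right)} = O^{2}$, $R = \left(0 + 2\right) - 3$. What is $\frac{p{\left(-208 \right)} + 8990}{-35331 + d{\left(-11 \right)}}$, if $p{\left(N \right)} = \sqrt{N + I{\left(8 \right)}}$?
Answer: $- \frac{899}{3521} - \frac{3 i \sqrt{6}}{17605} \approx -0.25533 - 0.00041741 i$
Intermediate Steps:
$R = -1$ ($R = 2 - 3 = -1$)
$I{\left(F \right)} = - F$
$p{\left(N \right)} = \sqrt{-8 + N}$ ($p{\left(N \right)} = \sqrt{N - 8} = \sqrt{-8 + N}$)
$\frac{p{\left(-208 \right)} + 8990}{-35331 + d{\left(-11 \right)}} = \frac{\sqrt{-8 - 208} + 8990}{-35331 + \left(-11\right)^{2}} = \frac{\sqrt{-216} + 8990}{-35331 + 121} = \frac{6 i \sqrt{6} + 8990}{-35210} = \left(8990 + 6 i \sqrt{6}\right) \left(- \frac{1}{35210}\right) = - \frac{899}{3521} - \frac{3 i \sqrt{6}}{17605}$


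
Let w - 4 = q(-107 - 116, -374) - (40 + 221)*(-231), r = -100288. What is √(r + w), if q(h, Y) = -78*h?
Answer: 27*I*√31 ≈ 150.33*I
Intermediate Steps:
w = 77689 (w = 4 + (-78*(-107 - 116) - (40 + 221)*(-231)) = 4 + (-78*(-223) - 261*(-231)) = 4 + (17394 - 1*(-60291)) = 4 + (17394 + 60291) = 4 + 77685 = 77689)
√(r + w) = √(-100288 + 77689) = √(-22599) = 27*I*√31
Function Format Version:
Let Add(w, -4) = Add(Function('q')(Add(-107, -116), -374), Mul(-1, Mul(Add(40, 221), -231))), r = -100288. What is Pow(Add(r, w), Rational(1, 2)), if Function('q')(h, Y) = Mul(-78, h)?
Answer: Mul(27, I, Pow(31, Rational(1, 2))) ≈ Mul(150.33, I)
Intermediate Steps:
w = 77689 (w = Add(4, Add(Mul(-78, Add(-107, -116)), Mul(-1, Mul(Add(40, 221), -231)))) = Add(4, Add(Mul(-78, -223), Mul(-1, Mul(261, -231)))) = Add(4, Add(17394, Mul(-1, -60291))) = Add(4, Add(17394, 60291)) = Add(4, 77685) = 77689)
Pow(Add(r, w), Rational(1, 2)) = Pow(Add(-100288, 77689), Rational(1, 2)) = Pow(-22599, Rational(1, 2)) = Mul(27, I, Pow(31, Rational(1, 2)))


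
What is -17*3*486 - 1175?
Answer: -25961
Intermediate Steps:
-17*3*486 - 1175 = -51*486 - 1175 = -24786 - 1175 = -25961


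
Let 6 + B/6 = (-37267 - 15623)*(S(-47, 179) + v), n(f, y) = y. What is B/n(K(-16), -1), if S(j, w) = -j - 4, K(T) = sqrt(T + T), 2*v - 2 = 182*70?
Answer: 2035418796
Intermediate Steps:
v = 6371 (v = 1 + (182*70)/2 = 1 + (1/2)*12740 = 1 + 6370 = 6371)
K(T) = sqrt(2)*sqrt(T) (K(T) = sqrt(2*T) = sqrt(2)*sqrt(T))
S(j, w) = -4 - j
B = -2035418796 (B = -36 + 6*((-37267 - 15623)*((-4 - 1*(-47)) + 6371)) = -36 + 6*(-52890*((-4 + 47) + 6371)) = -36 + 6*(-52890*(43 + 6371)) = -36 + 6*(-52890*6414) = -36 + 6*(-339236460) = -36 - 2035418760 = -2035418796)
B/n(K(-16), -1) = -2035418796/(-1) = -2035418796*(-1) = 2035418796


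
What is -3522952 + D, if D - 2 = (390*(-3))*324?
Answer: -3902030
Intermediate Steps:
D = -379078 (D = 2 + (390*(-3))*324 = 2 - 1170*324 = 2 - 379080 = -379078)
-3522952 + D = -3522952 - 379078 = -3902030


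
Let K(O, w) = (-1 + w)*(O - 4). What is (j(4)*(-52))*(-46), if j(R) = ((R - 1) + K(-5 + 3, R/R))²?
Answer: 21528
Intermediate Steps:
K(O, w) = (-1 + w)*(-4 + O)
j(R) = (-1 + R)² (j(R) = ((R - 1) + (4 - (-5 + 3) - 4*R/R + (-5 + 3)*(R/R)))² = ((-1 + R) + (4 - 1*(-2) - 4*1 - 2*1))² = ((-1 + R) + (4 + 2 - 4 - 2))² = ((-1 + R) + 0)² = (-1 + R)²)
(j(4)*(-52))*(-46) = ((-1 + 4)²*(-52))*(-46) = (3²*(-52))*(-46) = (9*(-52))*(-46) = -468*(-46) = 21528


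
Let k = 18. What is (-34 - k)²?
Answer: 2704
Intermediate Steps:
(-34 - k)² = (-34 - 1*18)² = (-34 - 18)² = (-52)² = 2704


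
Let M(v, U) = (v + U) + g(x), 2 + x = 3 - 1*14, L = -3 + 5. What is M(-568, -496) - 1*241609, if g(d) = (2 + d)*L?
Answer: -242695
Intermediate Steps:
L = 2
x = -13 (x = -2 + (3 - 1*14) = -2 + (3 - 14) = -2 - 11 = -13)
g(d) = 4 + 2*d (g(d) = (2 + d)*2 = 4 + 2*d)
M(v, U) = -22 + U + v (M(v, U) = (v + U) + (4 + 2*(-13)) = (U + v) + (4 - 26) = (U + v) - 22 = -22 + U + v)
M(-568, -496) - 1*241609 = (-22 - 496 - 568) - 1*241609 = -1086 - 241609 = -242695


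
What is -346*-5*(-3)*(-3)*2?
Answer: 31140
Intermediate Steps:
-346*-5*(-3)*(-3)*2 = -346*15*(-3)*2 = -(-15570)*2 = -346*(-90) = 31140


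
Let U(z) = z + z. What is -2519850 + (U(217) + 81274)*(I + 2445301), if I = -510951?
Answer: 158049349950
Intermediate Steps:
U(z) = 2*z
-2519850 + (U(217) + 81274)*(I + 2445301) = -2519850 + (2*217 + 81274)*(-510951 + 2445301) = -2519850 + (434 + 81274)*1934350 = -2519850 + 81708*1934350 = -2519850 + 158051869800 = 158049349950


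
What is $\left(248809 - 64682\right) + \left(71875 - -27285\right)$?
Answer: $283287$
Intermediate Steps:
$\left(248809 - 64682\right) + \left(71875 - -27285\right) = 184127 + \left(71875 + 27285\right) = 184127 + 99160 = 283287$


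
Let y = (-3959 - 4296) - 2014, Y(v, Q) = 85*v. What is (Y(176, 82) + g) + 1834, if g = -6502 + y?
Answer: 23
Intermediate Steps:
y = -10269 (y = -8255 - 2014 = -10269)
g = -16771 (g = -6502 - 10269 = -16771)
(Y(176, 82) + g) + 1834 = (85*176 - 16771) + 1834 = (14960 - 16771) + 1834 = -1811 + 1834 = 23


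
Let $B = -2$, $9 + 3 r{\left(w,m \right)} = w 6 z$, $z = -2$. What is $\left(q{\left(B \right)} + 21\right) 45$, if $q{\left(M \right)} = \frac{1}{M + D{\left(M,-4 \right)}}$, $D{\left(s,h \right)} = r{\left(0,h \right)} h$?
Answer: $\frac{1899}{2} \approx 949.5$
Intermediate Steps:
$r{\left(w,m \right)} = -3 - 4 w$ ($r{\left(w,m \right)} = -3 + \frac{w 6 \left(-2\right)}{3} = -3 + \frac{6 w \left(-2\right)}{3} = -3 + \frac{\left(-12\right) w}{3} = -3 - 4 w$)
$D{\left(s,h \right)} = - 3 h$ ($D{\left(s,h \right)} = \left(-3 - 0\right) h = \left(-3 + 0\right) h = - 3 h$)
$q{\left(M \right)} = \frac{1}{12 + M}$ ($q{\left(M \right)} = \frac{1}{M - -12} = \frac{1}{M + 12} = \frac{1}{12 + M}$)
$\left(q{\left(B \right)} + 21\right) 45 = \left(\frac{1}{12 - 2} + 21\right) 45 = \left(\frac{1}{10} + 21\right) 45 = \frac{211}{10} \cdot 45 = \frac{1899}{2}$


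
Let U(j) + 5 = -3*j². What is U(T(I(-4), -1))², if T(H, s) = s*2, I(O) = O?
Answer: 289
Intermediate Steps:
T(H, s) = 2*s
U(j) = -5 - 3*j²
U(T(I(-4), -1))² = (-5 - 3*(2*(-1))²)² = (-5 - 3*(-2)²)² = (-5 - 3*4)² = (-5 - 12)² = (-17)² = 289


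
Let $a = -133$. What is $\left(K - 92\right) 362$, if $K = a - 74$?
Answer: $-108238$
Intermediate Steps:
$K = -207$ ($K = -133 - 74 = -207$)
$\left(K - 92\right) 362 = \left(-207 - 92\right) 362 = \left(-299\right) 362 = -108238$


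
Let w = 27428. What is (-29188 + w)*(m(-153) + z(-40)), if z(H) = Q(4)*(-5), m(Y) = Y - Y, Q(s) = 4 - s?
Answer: 0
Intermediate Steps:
m(Y) = 0
z(H) = 0 (z(H) = (4 - 1*4)*(-5) = (4 - 4)*(-5) = 0*(-5) = 0)
(-29188 + w)*(m(-153) + z(-40)) = (-29188 + 27428)*(0 + 0) = -1760*0 = 0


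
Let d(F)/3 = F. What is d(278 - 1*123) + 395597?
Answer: 396062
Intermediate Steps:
d(F) = 3*F
d(278 - 1*123) + 395597 = 3*(278 - 1*123) + 395597 = 3*(278 - 123) + 395597 = 3*155 + 395597 = 465 + 395597 = 396062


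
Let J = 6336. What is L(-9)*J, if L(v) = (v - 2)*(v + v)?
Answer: 1254528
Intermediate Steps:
L(v) = 2*v*(-2 + v) (L(v) = (-2 + v)*(2*v) = 2*v*(-2 + v))
L(-9)*J = (2*(-9)*(-2 - 9))*6336 = (2*(-9)*(-11))*6336 = 198*6336 = 1254528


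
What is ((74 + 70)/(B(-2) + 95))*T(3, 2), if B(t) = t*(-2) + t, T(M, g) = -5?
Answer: -720/97 ≈ -7.4227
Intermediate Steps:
B(t) = -t (B(t) = -2*t + t = -t)
((74 + 70)/(B(-2) + 95))*T(3, 2) = ((74 + 70)/(-1*(-2) + 95))*(-5) = (144/(2 + 95))*(-5) = (144/97)*(-5) = -720/97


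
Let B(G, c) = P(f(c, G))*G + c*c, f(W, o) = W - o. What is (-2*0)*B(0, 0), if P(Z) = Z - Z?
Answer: 0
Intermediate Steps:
P(Z) = 0
B(G, c) = c² (B(G, c) = 0*G + c*c = 0 + c² = c²)
(-2*0)*B(0, 0) = -2*0*0² = 0*0 = 0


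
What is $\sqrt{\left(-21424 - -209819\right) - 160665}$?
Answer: $\sqrt{27730} \approx 166.52$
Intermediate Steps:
$\sqrt{\left(-21424 - -209819\right) - 160665} = \sqrt{\left(-21424 + 209819\right) - 160665} = \sqrt{188395 - 160665} = \sqrt{27730}$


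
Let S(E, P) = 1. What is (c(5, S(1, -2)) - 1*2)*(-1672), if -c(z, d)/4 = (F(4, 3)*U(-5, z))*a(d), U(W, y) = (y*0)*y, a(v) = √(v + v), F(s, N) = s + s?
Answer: 3344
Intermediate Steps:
F(s, N) = 2*s
a(v) = √2*√v (a(v) = √(2*v) = √2*√v)
U(W, y) = 0 (U(W, y) = 0*y = 0)
c(z, d) = 0 (c(z, d) = -4*(2*4)*0*√2*√d = -4*8*0*√2*√d = -0*√2*√d = -4*0 = 0)
(c(5, S(1, -2)) - 1*2)*(-1672) = (0 - 1*2)*(-1672) = (0 - 2)*(-1672) = -2*(-1672) = 3344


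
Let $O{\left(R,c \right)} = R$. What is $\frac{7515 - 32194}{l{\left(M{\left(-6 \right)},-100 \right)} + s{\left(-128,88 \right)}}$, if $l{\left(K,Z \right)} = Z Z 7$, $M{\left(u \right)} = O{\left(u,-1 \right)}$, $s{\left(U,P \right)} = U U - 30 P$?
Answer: $- \frac{24679}{83744} \approx -0.2947$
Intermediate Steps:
$s{\left(U,P \right)} = U^{2} - 30 P$
$M{\left(u \right)} = u$
$l{\left(K,Z \right)} = 7 Z^{2}$ ($l{\left(K,Z \right)} = Z^{2} \cdot 7 = 7 Z^{2}$)
$\frac{7515 - 32194}{l{\left(M{\left(-6 \right)},-100 \right)} + s{\left(-128,88 \right)}} = \frac{7515 - 32194}{7 \left(-100\right)^{2} + \left(\left(-128\right)^{2} - 2640\right)} = - \frac{24679}{7 \cdot 10000 + \left(16384 - 2640\right)} = - \frac{24679}{70000 + 13744} = - \frac{24679}{83744}$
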